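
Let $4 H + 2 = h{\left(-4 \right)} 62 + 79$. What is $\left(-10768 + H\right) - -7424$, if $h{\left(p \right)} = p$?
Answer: $- \frac{13547}{4} \approx -3386.8$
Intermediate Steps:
$H = - \frac{171}{4}$ ($H = - \frac{1}{2} + \frac{\left(-4\right) 62 + 79}{4} = - \frac{1}{2} + \frac{-248 + 79}{4} = - \frac{1}{2} + \frac{1}{4} \left(-169\right) = - \frac{1}{2} - \frac{169}{4} = - \frac{171}{4} \approx -42.75$)
$\left(-10768 + H\right) - -7424 = \left(-10768 - \frac{171}{4}\right) - -7424 = - \frac{43243}{4} + 7424 = - \frac{13547}{4}$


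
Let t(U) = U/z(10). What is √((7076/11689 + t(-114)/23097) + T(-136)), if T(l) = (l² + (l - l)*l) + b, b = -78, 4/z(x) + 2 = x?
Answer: √149169442419465277538/89993611 ≈ 135.72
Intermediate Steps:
z(x) = 4/(-2 + x)
t(U) = 2*U (t(U) = U/((4/(-2 + 10))) = U/((4/8)) = U/((4*(⅛))) = U/(½) = U*2 = 2*U)
T(l) = -78 + l² (T(l) = (l² + (l - l)*l) - 78 = (l² + 0*l) - 78 = (l² + 0) - 78 = l² - 78 = -78 + l²)
√((7076/11689 + t(-114)/23097) + T(-136)) = √((7076/11689 + (2*(-114))/23097) + (-78 + (-136)²)) = √((7076*(1/11689) - 228*1/23097) + (-78 + 18496)) = √((7076/11689 - 76/7699) + 18418) = √(53589760/89993611 + 18418) = √(1657555917158/89993611) = √149169442419465277538/89993611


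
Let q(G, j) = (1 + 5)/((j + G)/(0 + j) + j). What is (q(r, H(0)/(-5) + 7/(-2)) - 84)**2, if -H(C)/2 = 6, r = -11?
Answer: 7573504/1089 ≈ 6954.5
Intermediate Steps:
H(C) = -12 (H(C) = -2*6 = -12)
q(G, j) = 6/(j + (G + j)/j) (q(G, j) = 6/((G + j)/j + j) = 6/(j + (G + j)/j))
(q(r, H(0)/(-5) + 7/(-2)) - 84)**2 = (6*(-12/(-5) + 7/(-2))/(-11 + (-12/(-5) + 7/(-2)) + (-12/(-5) + 7/(-2))**2) - 84)**2 = (6*(-12*(-1/5) + 7*(-1/2))/(-11 + (-12*(-1/5) + 7*(-1/2)) + (-12*(-1/5) + 7*(-1/2))**2) - 84)**2 = (6*(12/5 - 7/2)/(-11 + (12/5 - 7/2) + (12/5 - 7/2)**2) - 84)**2 = (6*(-11/10)/(-11 - 11/10 + (-11/10)**2) - 84)**2 = (6*(-11/10)/(-11 - 11/10 + 121/100) - 84)**2 = (6*(-11/10)/(-1089/100) - 84)**2 = (6*(-11/10)*(-100/1089) - 84)**2 = (20/33 - 84)**2 = (-2752/33)**2 = 7573504/1089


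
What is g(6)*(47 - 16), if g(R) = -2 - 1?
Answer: -93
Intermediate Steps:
g(R) = -3
g(6)*(47 - 16) = -3*(47 - 16) = -3*31 = -93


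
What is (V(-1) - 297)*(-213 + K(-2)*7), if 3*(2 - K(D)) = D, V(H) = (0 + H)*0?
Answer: 57717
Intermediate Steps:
V(H) = 0 (V(H) = H*0 = 0)
K(D) = 2 - D/3
(V(-1) - 297)*(-213 + K(-2)*7) = (0 - 297)*(-213 + (2 - ⅓*(-2))*7) = -297*(-213 + (2 + ⅔)*7) = -297*(-213 + (8/3)*7) = -297*(-213 + 56/3) = -297*(-583/3) = 57717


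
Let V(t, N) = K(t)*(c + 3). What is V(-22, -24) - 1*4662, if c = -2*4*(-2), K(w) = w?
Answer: -5080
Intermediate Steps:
c = 16 (c = -8*(-2) = 16)
V(t, N) = 19*t (V(t, N) = t*(16 + 3) = t*19 = 19*t)
V(-22, -24) - 1*4662 = 19*(-22) - 1*4662 = -418 - 4662 = -5080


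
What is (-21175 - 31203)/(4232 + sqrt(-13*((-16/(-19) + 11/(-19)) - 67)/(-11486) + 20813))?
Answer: -24187277516432/1951995221529 + 52378*sqrt(247809494944843)/1951995221529 ≈ -11.969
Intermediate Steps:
(-21175 - 31203)/(4232 + sqrt(-13*((-16/(-19) + 11/(-19)) - 67)/(-11486) + 20813)) = -52378/(4232 + sqrt(-13*((-16*(-1/19) + 11*(-1/19)) - 67)*(-1/11486) + 20813)) = -52378/(4232 + sqrt(-13*((16/19 - 11/19) - 67)*(-1/11486) + 20813)) = -52378/(4232 + sqrt(-13*(5/19 - 67)*(-1/11486) + 20813)) = -52378/(4232 + sqrt(-13*(-1268/19)*(-1/11486) + 20813)) = -52378/(4232 + sqrt((16484/19)*(-1/11486) + 20813)) = -52378/(4232 + sqrt(-8242/109117 + 20813)) = -52378/(4232 + sqrt(2271043879/109117)) = -52378/(4232 + sqrt(247809494944843)/109117)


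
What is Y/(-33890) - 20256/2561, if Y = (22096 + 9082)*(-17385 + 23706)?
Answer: -252699232629/43396145 ≈ -5823.1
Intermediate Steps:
Y = 197076138 (Y = 31178*6321 = 197076138)
Y/(-33890) - 20256/2561 = 197076138/(-33890) - 20256/2561 = 197076138*(-1/33890) - 20256*1/2561 = -98538069/16945 - 20256/2561 = -252699232629/43396145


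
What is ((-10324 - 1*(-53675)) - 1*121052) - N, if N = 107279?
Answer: -184980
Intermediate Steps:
((-10324 - 1*(-53675)) - 1*121052) - N = ((-10324 - 1*(-53675)) - 1*121052) - 1*107279 = ((-10324 + 53675) - 121052) - 107279 = (43351 - 121052) - 107279 = -77701 - 107279 = -184980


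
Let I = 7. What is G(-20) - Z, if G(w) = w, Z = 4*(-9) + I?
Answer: 9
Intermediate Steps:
Z = -29 (Z = 4*(-9) + 7 = -36 + 7 = -29)
G(-20) - Z = -20 - 1*(-29) = -20 + 29 = 9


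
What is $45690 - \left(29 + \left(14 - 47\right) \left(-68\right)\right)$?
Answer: $43417$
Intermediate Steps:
$45690 - \left(29 + \left(14 - 47\right) \left(-68\right)\right) = 45690 - \left(29 - -2244\right) = 45690 - \left(29 + 2244\right) = 45690 - 2273 = 43417$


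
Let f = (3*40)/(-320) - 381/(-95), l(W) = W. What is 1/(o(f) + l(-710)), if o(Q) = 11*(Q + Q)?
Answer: -380/239407 ≈ -0.0015873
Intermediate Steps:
f = 2763/760 (f = 120*(-1/320) - 381*(-1/95) = -3/8 + 381/95 = 2763/760 ≈ 3.6355)
o(Q) = 22*Q (o(Q) = 11*(2*Q) = 22*Q)
1/(o(f) + l(-710)) = 1/(22*(2763/760) - 710) = 1/(30393/380 - 710) = 1/(-239407/380) = -380/239407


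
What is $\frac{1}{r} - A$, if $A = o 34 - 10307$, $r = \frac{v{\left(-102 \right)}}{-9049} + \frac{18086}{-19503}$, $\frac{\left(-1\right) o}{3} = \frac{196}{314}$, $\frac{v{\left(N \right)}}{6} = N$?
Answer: $\frac{247009165862131}{23820727346} \approx 10370.0$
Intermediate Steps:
$v{\left(N \right)} = 6 N$
$o = - \frac{294}{157}$ ($o = - 3 \cdot \frac{196}{314} = - 3 \cdot 196 \cdot \frac{1}{314} = \left(-3\right) \frac{98}{157} = - \frac{294}{157} \approx -1.8726$)
$r = - \frac{151724378}{176482647}$ ($r = \frac{6 \left(-102\right)}{-9049} + \frac{18086}{-19503} = \left(-612\right) \left(- \frac{1}{9049}\right) + 18086 \left(- \frac{1}{19503}\right) = \frac{612}{9049} - \frac{18086}{19503} = - \frac{151724378}{176482647} \approx -0.85971$)
$A = - \frac{1628195}{157}$ ($A = \left(- \frac{294}{157}\right) 34 - 10307 = - \frac{9996}{157} - 10307 = - \frac{1628195}{157} \approx -10371.0$)
$\frac{1}{r} - A = \frac{1}{- \frac{151724378}{176482647}} - - \frac{1628195}{157} = - \frac{176482647}{151724378} + \frac{1628195}{157} = \frac{247009165862131}{23820727346}$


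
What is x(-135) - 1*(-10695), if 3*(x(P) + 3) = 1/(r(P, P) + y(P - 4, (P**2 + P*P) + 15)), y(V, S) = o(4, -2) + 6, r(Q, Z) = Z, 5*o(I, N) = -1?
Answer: 20721091/1938 ≈ 10692.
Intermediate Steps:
o(I, N) = -1/5 (o(I, N) = (1/5)*(-1) = -1/5)
y(V, S) = 29/5 (y(V, S) = -1/5 + 6 = 29/5)
x(P) = -3 + 1/(3*(29/5 + P)) (x(P) = -3 + 1/(3*(P + 29/5)) = -3 + 1/(3*(29/5 + P)))
x(-135) - 1*(-10695) = (-256 - 45*(-135))/(3*(29 + 5*(-135))) - 1*(-10695) = (-256 + 6075)/(3*(29 - 675)) + 10695 = (1/3)*5819/(-646) + 10695 = (1/3)*(-1/646)*5819 + 10695 = -5819/1938 + 10695 = 20721091/1938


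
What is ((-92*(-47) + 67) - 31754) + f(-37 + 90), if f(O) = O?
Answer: -27310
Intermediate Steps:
((-92*(-47) + 67) - 31754) + f(-37 + 90) = ((-92*(-47) + 67) - 31754) + (-37 + 90) = ((4324 + 67) - 31754) + 53 = (4391 - 31754) + 53 = -27363 + 53 = -27310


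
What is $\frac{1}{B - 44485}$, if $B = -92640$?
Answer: $- \frac{1}{137125} \approx -7.2926 \cdot 10^{-6}$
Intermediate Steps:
$\frac{1}{B - 44485} = \frac{1}{-92640 - 44485} = \frac{1}{-137125} = - \frac{1}{137125}$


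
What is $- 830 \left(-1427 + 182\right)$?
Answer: $1033350$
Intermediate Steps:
$- 830 \left(-1427 + 182\right) = \left(-830\right) \left(-1245\right) = 1033350$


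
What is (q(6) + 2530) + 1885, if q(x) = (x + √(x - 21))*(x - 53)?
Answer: 4133 - 47*I*√15 ≈ 4133.0 - 182.03*I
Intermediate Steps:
q(x) = (-53 + x)*(x + √(-21 + x)) (q(x) = (x + √(-21 + x))*(-53 + x) = (-53 + x)*(x + √(-21 + x)))
(q(6) + 2530) + 1885 = ((6² - 53*6 - 53*√(-21 + 6) + 6*√(-21 + 6)) + 2530) + 1885 = ((36 - 318 - 53*I*√15 + 6*√(-15)) + 2530) + 1885 = ((36 - 318 - 53*I*√15 + 6*(I*√15)) + 2530) + 1885 = ((36 - 318 - 53*I*√15 + 6*I*√15) + 2530) + 1885 = ((-282 - 47*I*√15) + 2530) + 1885 = (2248 - 47*I*√15) + 1885 = 4133 - 47*I*√15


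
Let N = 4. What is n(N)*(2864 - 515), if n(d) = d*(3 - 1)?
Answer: 18792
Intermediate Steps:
n(d) = 2*d (n(d) = d*2 = 2*d)
n(N)*(2864 - 515) = (2*4)*(2864 - 515) = 8*2349 = 18792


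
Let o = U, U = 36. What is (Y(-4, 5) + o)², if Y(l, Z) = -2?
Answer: 1156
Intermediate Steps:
o = 36
(Y(-4, 5) + o)² = (-2 + 36)² = 34² = 1156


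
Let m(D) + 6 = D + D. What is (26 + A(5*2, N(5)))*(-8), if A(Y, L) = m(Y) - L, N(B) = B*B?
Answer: -120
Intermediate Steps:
m(D) = -6 + 2*D (m(D) = -6 + (D + D) = -6 + 2*D)
N(B) = B²
A(Y, L) = -6 - L + 2*Y (A(Y, L) = (-6 + 2*Y) - L = -6 - L + 2*Y)
(26 + A(5*2, N(5)))*(-8) = (26 + (-6 - 1*5² + 2*(5*2)))*(-8) = (26 + (-6 - 1*25 + 2*10))*(-8) = (26 + (-6 - 25 + 20))*(-8) = (26 - 11)*(-8) = 15*(-8) = -120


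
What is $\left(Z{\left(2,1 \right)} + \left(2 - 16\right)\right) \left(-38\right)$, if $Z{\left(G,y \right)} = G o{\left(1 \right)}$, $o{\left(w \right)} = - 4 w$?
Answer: $836$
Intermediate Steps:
$Z{\left(G,y \right)} = - 4 G$ ($Z{\left(G,y \right)} = G \left(\left(-4\right) 1\right) = G \left(-4\right) = - 4 G$)
$\left(Z{\left(2,1 \right)} + \left(2 - 16\right)\right) \left(-38\right) = \left(\left(-4\right) 2 + \left(2 - 16\right)\right) \left(-38\right) = \left(-8 - 14\right) \left(-38\right) = \left(-22\right) \left(-38\right) = 836$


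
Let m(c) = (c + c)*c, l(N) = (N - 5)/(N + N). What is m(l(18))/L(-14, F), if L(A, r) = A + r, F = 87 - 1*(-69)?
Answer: 169/92016 ≈ 0.0018366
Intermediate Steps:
F = 156 (F = 87 + 69 = 156)
l(N) = (-5 + N)/(2*N) (l(N) = (-5 + N)/((2*N)) = (-5 + N)*(1/(2*N)) = (-5 + N)/(2*N))
m(c) = 2*c² (m(c) = (2*c)*c = 2*c²)
m(l(18))/L(-14, F) = (2*((½)*(-5 + 18)/18)²)/(-14 + 156) = (2*((½)*(1/18)*13)²)/142 = (2*(13/36)²)*(1/142) = (2*(169/1296))*(1/142) = (169/648)*(1/142) = 169/92016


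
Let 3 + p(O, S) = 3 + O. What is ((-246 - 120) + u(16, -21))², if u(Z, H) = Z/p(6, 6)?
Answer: 1188100/9 ≈ 1.3201e+5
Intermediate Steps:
p(O, S) = O (p(O, S) = -3 + (3 + O) = O)
u(Z, H) = Z/6
((-246 - 120) + u(16, -21))² = ((-246 - 120) + (⅙)*16)² = (-366 + 8/3)² = (-1090/3)² = 1188100/9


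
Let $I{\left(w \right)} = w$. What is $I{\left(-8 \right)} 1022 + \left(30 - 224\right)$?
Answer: $-8370$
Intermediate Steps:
$I{\left(-8 \right)} 1022 + \left(30 - 224\right) = \left(-8\right) 1022 + \left(30 - 224\right) = -8176 - 194 = -8370$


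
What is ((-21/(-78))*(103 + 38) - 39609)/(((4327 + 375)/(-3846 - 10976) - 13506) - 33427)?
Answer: 2541595039/3014464388 ≈ 0.84313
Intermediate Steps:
((-21/(-78))*(103 + 38) - 39609)/(((4327 + 375)/(-3846 - 10976) - 13506) - 33427) = (-21*(-1/78)*141 - 39609)/((4702/(-14822) - 13506) - 33427) = ((7/26)*141 - 39609)/((4702*(-1/14822) - 13506) - 33427) = (987/26 - 39609)/((-2351/7411 - 13506) - 33427) = -1028847/(26*(-100095317/7411 - 33427)) = -1028847/(26*(-347822814/7411)) = -1028847/26*(-7411/347822814) = 2541595039/3014464388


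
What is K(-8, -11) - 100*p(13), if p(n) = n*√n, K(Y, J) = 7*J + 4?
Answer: -73 - 1300*√13 ≈ -4760.2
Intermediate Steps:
K(Y, J) = 4 + 7*J
p(n) = n^(3/2)
K(-8, -11) - 100*p(13) = (4 + 7*(-11)) - 1300*√13 = (4 - 77) - 1300*√13 = -73 - 1300*√13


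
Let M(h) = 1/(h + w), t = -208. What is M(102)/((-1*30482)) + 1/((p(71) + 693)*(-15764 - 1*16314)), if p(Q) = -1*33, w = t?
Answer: 4485097/17101749914040 ≈ 2.6226e-7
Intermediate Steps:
w = -208
p(Q) = -33
M(h) = 1/(-208 + h) (M(h) = 1/(h - 208) = 1/(-208 + h))
M(102)/((-1*30482)) + 1/((p(71) + 693)*(-15764 - 1*16314)) = 1/((-208 + 102)*((-1*30482))) + 1/((-33 + 693)*(-15764 - 1*16314)) = 1/(-106*(-30482)) + 1/(660*(-15764 - 16314)) = -1/106*(-1/30482) + (1/660)/(-32078) = 1/3231092 + (1/660)*(-1/32078) = 1/3231092 - 1/21171480 = 4485097/17101749914040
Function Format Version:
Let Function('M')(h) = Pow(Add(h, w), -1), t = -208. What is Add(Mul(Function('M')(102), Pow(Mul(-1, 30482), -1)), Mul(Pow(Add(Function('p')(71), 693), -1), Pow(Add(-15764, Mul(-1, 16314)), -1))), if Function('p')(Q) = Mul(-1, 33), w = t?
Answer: Rational(4485097, 17101749914040) ≈ 2.6226e-7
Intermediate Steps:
w = -208
Function('p')(Q) = -33
Function('M')(h) = Pow(Add(-208, h), -1) (Function('M')(h) = Pow(Add(h, -208), -1) = Pow(Add(-208, h), -1))
Add(Mul(Function('M')(102), Pow(Mul(-1, 30482), -1)), Mul(Pow(Add(Function('p')(71), 693), -1), Pow(Add(-15764, Mul(-1, 16314)), -1))) = Add(Mul(Pow(Add(-208, 102), -1), Pow(Mul(-1, 30482), -1)), Mul(Pow(Add(-33, 693), -1), Pow(Add(-15764, Mul(-1, 16314)), -1))) = Add(Mul(Pow(-106, -1), Pow(-30482, -1)), Mul(Pow(660, -1), Pow(Add(-15764, -16314), -1))) = Add(Mul(Rational(-1, 106), Rational(-1, 30482)), Mul(Rational(1, 660), Pow(-32078, -1))) = Add(Rational(1, 3231092), Mul(Rational(1, 660), Rational(-1, 32078))) = Add(Rational(1, 3231092), Rational(-1, 21171480)) = Rational(4485097, 17101749914040)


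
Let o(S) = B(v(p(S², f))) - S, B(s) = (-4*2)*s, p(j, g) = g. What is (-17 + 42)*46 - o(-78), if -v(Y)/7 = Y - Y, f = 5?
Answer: 1072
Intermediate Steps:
v(Y) = 0 (v(Y) = -7*(Y - Y) = -7*0 = 0)
B(s) = -8*s
o(S) = -S (o(S) = -8*0 - S = 0 - S = -S)
(-17 + 42)*46 - o(-78) = (-17 + 42)*46 - (-1)*(-78) = 25*46 - 1*78 = 1150 - 78 = 1072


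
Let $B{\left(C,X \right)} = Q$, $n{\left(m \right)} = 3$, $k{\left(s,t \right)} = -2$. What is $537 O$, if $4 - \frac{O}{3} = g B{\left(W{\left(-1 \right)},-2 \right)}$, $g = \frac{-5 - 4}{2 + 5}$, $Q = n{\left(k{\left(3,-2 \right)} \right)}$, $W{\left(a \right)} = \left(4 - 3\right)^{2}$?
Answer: $\frac{88605}{7} \approx 12658.0$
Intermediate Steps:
$W{\left(a \right)} = 1$ ($W{\left(a \right)} = 1^{2} = 1$)
$Q = 3$
$B{\left(C,X \right)} = 3$
$g = - \frac{9}{7} \approx -1.2857$
$O = \frac{165}{7}$ ($O = 12 - 3 \left(\left(- \frac{9}{7}\right) 3\right) = 12 - - \frac{81}{7} = 12 + \frac{81}{7} = \frac{165}{7} \approx 23.571$)
$537 O = 537 \cdot \frac{165}{7} = \frac{88605}{7}$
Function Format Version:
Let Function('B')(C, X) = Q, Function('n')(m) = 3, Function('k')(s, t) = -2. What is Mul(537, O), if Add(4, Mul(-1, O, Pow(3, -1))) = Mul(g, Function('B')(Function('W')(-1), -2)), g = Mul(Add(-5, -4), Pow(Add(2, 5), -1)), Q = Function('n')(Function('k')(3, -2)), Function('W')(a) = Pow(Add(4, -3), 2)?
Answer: Rational(88605, 7) ≈ 12658.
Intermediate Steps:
Function('W')(a) = 1 (Function('W')(a) = Pow(1, 2) = 1)
Q = 3
Function('B')(C, X) = 3
g = Rational(-9, 7) (g = Mul(-9, Pow(7, -1)) = Mul(-9, Rational(1, 7)) = Rational(-9, 7) ≈ -1.2857)
O = Rational(165, 7) (O = Add(12, Mul(-3, Mul(Rational(-9, 7), 3))) = Add(12, Mul(-3, Rational(-27, 7))) = Add(12, Rational(81, 7)) = Rational(165, 7) ≈ 23.571)
Mul(537, O) = Mul(537, Rational(165, 7)) = Rational(88605, 7)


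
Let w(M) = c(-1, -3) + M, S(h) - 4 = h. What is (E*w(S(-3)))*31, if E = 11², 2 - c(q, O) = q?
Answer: 15004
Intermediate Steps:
S(h) = 4 + h
c(q, O) = 2 - q
w(M) = 3 + M (w(M) = (2 - 1*(-1)) + M = (2 + 1) + M = 3 + M)
E = 121
(E*w(S(-3)))*31 = (121*(3 + (4 - 3)))*31 = (121*(3 + 1))*31 = (121*4)*31 = 484*31 = 15004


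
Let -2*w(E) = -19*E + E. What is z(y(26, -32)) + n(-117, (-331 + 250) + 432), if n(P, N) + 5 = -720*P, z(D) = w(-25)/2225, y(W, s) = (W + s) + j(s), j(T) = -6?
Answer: 7496906/89 ≈ 84235.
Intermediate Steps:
w(E) = 9*E (w(E) = -(-19*E + E)/2 = -(-9)*E = 9*E)
y(W, s) = -6 + W + s (y(W, s) = (W + s) - 6 = -6 + W + s)
z(D) = -9/89 (z(D) = (9*(-25))/2225 = -225*1/2225 = -9/89)
n(P, N) = -5 - 720*P
z(y(26, -32)) + n(-117, (-331 + 250) + 432) = -9/89 + (-5 - 720*(-117)) = -9/89 + (-5 + 84240) = -9/89 + 84235 = 7496906/89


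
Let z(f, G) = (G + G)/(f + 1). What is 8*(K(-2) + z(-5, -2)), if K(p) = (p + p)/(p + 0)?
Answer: 24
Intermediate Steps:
z(f, G) = 2*G/(1 + f) (z(f, G) = (2*G)/(1 + f) = 2*G/(1 + f))
K(p) = 2 (K(p) = (2*p)/p = 2)
8*(K(-2) + z(-5, -2)) = 8*(2 + 2*(-2)/(1 - 5)) = 8*(2 + 2*(-2)/(-4)) = 8*(2 + 2*(-2)*(-¼)) = 8*(2 + 1) = 8*3 = 24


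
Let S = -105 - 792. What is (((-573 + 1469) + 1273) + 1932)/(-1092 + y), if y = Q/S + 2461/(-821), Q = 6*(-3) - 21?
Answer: -25813061/6892006 ≈ -3.7454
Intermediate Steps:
S = -897
Q = -39 (Q = -18 - 21 = -39)
y = -55782/18883 (y = -39/(-897) + 2461/(-821) = -39*(-1/897) + 2461*(-1/821) = 1/23 - 2461/821 = -55782/18883 ≈ -2.9541)
(((-573 + 1469) + 1273) + 1932)/(-1092 + y) = (((-573 + 1469) + 1273) + 1932)/(-1092 - 55782/18883) = ((896 + 1273) + 1932)/(-20676018/18883) = (2169 + 1932)*(-18883/20676018) = 4101*(-18883/20676018) = -25813061/6892006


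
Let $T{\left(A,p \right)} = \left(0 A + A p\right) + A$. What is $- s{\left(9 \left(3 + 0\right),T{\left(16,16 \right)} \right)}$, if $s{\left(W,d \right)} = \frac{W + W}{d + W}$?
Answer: $- \frac{54}{299} \approx -0.1806$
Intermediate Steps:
$T{\left(A,p \right)} = A + A p$ ($T{\left(A,p \right)} = \left(0 + A p\right) + A = A p + A = A + A p$)
$s{\left(W,d \right)} = \frac{2 W}{W + d}$
$- s{\left(9 \left(3 + 0\right),T{\left(16,16 \right)} \right)} = - \frac{2 \cdot 9 \left(3 + 0\right)}{9 \left(3 + 0\right) + 16 \left(1 + 16\right)} = - \frac{2 \cdot 9 \cdot 3}{9 \cdot 3 + 16 \cdot 17} = - \frac{2 \cdot 27}{27 + 272} = - \frac{2 \cdot 27}{299} = \left(-1\right) \frac{54}{299} = - \frac{54}{299}$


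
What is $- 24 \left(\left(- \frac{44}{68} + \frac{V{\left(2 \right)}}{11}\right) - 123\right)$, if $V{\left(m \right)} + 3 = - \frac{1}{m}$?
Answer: $\frac{556356}{187} \approx 2975.2$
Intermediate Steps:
$V{\left(m \right)} = -3 - \frac{1}{m}$
$- 24 \left(\left(- \frac{44}{68} + \frac{V{\left(2 \right)}}{11}\right) - 123\right) = - 24 \left(\left(- \frac{44}{68} + \frac{-3 - \frac{1}{2}}{11}\right) - 123\right) = - 24 \left(\left(\left(-44\right) \frac{1}{68} + \left(-3 - \frac{1}{2}\right) \frac{1}{11}\right) - 123\right) = - 24 \left(\left(- \frac{11}{17} + \left(-3 - \frac{1}{2}\right) \frac{1}{11}\right) - 123\right) = - 24 \left(\left(- \frac{11}{17} - \frac{7}{22}\right) - 123\right) = - 24 \left(- \frac{361}{374} - 123\right) = \left(-24\right) \left(- \frac{46363}{374}\right) = \frac{556356}{187}$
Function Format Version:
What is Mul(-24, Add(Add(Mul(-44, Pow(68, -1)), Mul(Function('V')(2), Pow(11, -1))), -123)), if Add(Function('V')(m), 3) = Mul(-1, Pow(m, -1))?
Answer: Rational(556356, 187) ≈ 2975.2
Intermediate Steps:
Function('V')(m) = Add(-3, Mul(-1, Pow(m, -1)))
Mul(-24, Add(Add(Mul(-44, Pow(68, -1)), Mul(Function('V')(2), Pow(11, -1))), -123)) = Mul(-24, Add(Add(Mul(-44, Pow(68, -1)), Mul(Add(-3, Mul(-1, Pow(2, -1))), Pow(11, -1))), -123)) = Mul(-24, Add(Add(Mul(-44, Rational(1, 68)), Mul(Add(-3, Mul(-1, Rational(1, 2))), Rational(1, 11))), -123)) = Mul(-24, Add(Add(Rational(-11, 17), Mul(Add(-3, Rational(-1, 2)), Rational(1, 11))), -123)) = Mul(-24, Add(Add(Rational(-11, 17), Mul(Rational(-7, 2), Rational(1, 11))), -123)) = Mul(-24, Add(Add(Rational(-11, 17), Rational(-7, 22)), -123)) = Mul(-24, Add(Rational(-361, 374), -123)) = Mul(-24, Rational(-46363, 374)) = Rational(556356, 187)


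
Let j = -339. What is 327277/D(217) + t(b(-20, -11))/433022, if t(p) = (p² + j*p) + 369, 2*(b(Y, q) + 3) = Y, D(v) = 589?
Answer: 141721053699/255049958 ≈ 555.66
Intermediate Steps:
b(Y, q) = -3 + Y/2
t(p) = 369 + p² - 339*p (t(p) = (p² - 339*p) + 369 = 369 + p² - 339*p)
327277/D(217) + t(b(-20, -11))/433022 = 327277/589 + (369 + (-3 + (½)*(-20))² - 339*(-3 + (½)*(-20)))/433022 = 327277*(1/589) + (369 + (-3 - 10)² - 339*(-3 - 10))*(1/433022) = 327277/589 + (369 + (-13)² - 339*(-13))*(1/433022) = 327277/589 + (369 + 169 + 4407)*(1/433022) = 327277/589 + 4945*(1/433022) = 327277/589 + 4945/433022 = 141721053699/255049958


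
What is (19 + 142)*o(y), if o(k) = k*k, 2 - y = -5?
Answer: 7889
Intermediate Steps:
y = 7 (y = 2 - 1*(-5) = 2 + 5 = 7)
o(k) = k²
(19 + 142)*o(y) = (19 + 142)*7² = 161*49 = 7889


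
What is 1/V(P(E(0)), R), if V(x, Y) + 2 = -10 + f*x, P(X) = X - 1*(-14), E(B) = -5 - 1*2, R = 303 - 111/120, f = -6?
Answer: -1/54 ≈ -0.018519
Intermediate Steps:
R = 12083/40 (R = 303 - 111/120 = 303 - 1*37/40 = 303 - 37/40 = 12083/40 ≈ 302.08)
E(B) = -7 (E(B) = -5 - 2 = -7)
P(X) = 14 + X (P(X) = X + 14 = 14 + X)
V(x, Y) = -12 - 6*x (V(x, Y) = -2 + (-10 - 6*x) = -12 - 6*x)
1/V(P(E(0)), R) = 1/(-12 - 6*(14 - 7)) = 1/(-12 - 6*7) = 1/(-12 - 42) = 1/(-54) = -1/54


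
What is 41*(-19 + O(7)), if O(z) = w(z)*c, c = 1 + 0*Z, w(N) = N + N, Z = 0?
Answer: -205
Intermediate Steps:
w(N) = 2*N
c = 1 (c = 1 + 0*0 = 1 + 0 = 1)
O(z) = 2*z (O(z) = (2*z)*1 = 2*z)
41*(-19 + O(7)) = 41*(-19 + 2*7) = 41*(-19 + 14) = 41*(-5) = -205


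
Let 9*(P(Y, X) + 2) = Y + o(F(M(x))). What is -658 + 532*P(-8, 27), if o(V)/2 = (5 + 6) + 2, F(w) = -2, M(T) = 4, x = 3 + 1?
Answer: -658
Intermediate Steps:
x = 4
o(V) = 26 (o(V) = 2*((5 + 6) + 2) = 2*(11 + 2) = 2*13 = 26)
P(Y, X) = 8/9 + Y/9 (P(Y, X) = -2 + (Y + 26)/9 = -2 + (26 + Y)/9 = -2 + (26/9 + Y/9) = 8/9 + Y/9)
-658 + 532*P(-8, 27) = -658 + 532*(8/9 + (⅑)*(-8)) = -658 + 532*(8/9 - 8/9) = -658 + 532*0 = -658 + 0 = -658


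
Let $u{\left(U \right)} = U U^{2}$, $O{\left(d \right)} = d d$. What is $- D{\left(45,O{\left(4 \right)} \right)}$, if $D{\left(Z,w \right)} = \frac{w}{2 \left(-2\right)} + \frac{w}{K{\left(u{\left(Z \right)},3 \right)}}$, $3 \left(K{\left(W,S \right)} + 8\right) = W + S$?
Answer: $\frac{7591}{1898} \approx 3.9995$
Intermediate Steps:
$O{\left(d \right)} = d^{2}$
$u{\left(U \right)} = U^{3}$
$K{\left(W,S \right)} = -8 + \frac{S}{3} + \frac{W}{3}$ ($K{\left(W,S \right)} = -8 + \frac{W + S}{3} = -8 + \frac{S + W}{3} = -8 + \left(\frac{S}{3} + \frac{W}{3}\right) = -8 + \frac{S}{3} + \frac{W}{3}$)
$D{\left(Z,w \right)} = - \frac{w}{4} + \frac{w}{-7 + \frac{Z^{3}}{3}}$ ($D{\left(Z,w \right)} = \frac{w}{2 \left(-2\right)} + \frac{w}{-8 + \frac{1}{3} \cdot 3 + \frac{Z^{3}}{3}} = \frac{w}{-4} + \frac{w}{-8 + 1 + \frac{Z^{3}}{3}} = w \left(- \frac{1}{4}\right) + \frac{w}{-7 + \frac{Z^{3}}{3}} = - \frac{w}{4} + \frac{w}{-7 + \frac{Z^{3}}{3}}$)
$- D{\left(45,O{\left(4 \right)} \right)} = - \frac{4^{2} \left(33 - 45^{3}\right)}{4 \left(-21 + 45^{3}\right)} = - \frac{16 \left(33 - 91125\right)}{4 \left(-21 + 91125\right)} = - \frac{16 \left(33 - 91125\right)}{4 \cdot 91104} = - \frac{16 \left(-91092\right)}{4 \cdot 91104} = \left(-1\right) \left(- \frac{7591}{1898}\right) = \frac{7591}{1898}$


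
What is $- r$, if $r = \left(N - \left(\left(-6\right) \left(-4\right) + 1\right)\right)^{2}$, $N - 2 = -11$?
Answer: $-1156$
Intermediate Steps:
$N = -9$ ($N = 2 - 11 = -9$)
$r = 1156$ ($r = \left(-9 - \left(\left(-6\right) \left(-4\right) + 1\right)\right)^{2} = \left(-9 - \left(24 + 1\right)\right)^{2} = \left(-9 - 25\right)^{2} = \left(-34\right)^{2} = 1156$)
$- r = \left(-1\right) 1156 = -1156$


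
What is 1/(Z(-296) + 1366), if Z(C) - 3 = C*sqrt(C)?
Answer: 1/20313 + 16*I*sqrt(74)/751581 ≈ 4.923e-5 + 0.00018313*I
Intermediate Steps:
Z(C) = 3 + C**(3/2) (Z(C) = 3 + C*sqrt(C) = 3 + C**(3/2))
1/(Z(-296) + 1366) = 1/((3 + (-296)**(3/2)) + 1366) = 1/((3 - 592*I*sqrt(74)) + 1366) = 1/(1369 - 592*I*sqrt(74))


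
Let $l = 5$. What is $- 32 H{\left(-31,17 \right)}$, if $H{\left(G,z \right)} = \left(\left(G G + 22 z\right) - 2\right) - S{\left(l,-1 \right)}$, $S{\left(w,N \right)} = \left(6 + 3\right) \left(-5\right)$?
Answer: $-44096$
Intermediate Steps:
$S{\left(w,N \right)} = -45$ ($S{\left(w,N \right)} = 9 \left(-5\right) = -45$)
$H{\left(G,z \right)} = 43 + G^{2} + 22 z$ ($H{\left(G,z \right)} = \left(\left(G G + 22 z\right) - 2\right) - -45 = \left(\left(G^{2} + 22 z\right) - 2\right) + 45 = \left(-2 + G^{2} + 22 z\right) + 45 = 43 + G^{2} + 22 z$)
$- 32 H{\left(-31,17 \right)} = - 32 \left(43 + \left(-31\right)^{2} + 22 \cdot 17\right) = - 32 \left(43 + 961 + 374\right) = \left(-32\right) 1378 = -44096$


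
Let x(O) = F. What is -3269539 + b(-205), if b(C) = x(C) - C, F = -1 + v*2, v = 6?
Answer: -3269323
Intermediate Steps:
F = 11 (F = -1 + 6*2 = -1 + 12 = 11)
x(O) = 11
b(C) = 11 - C
-3269539 + b(-205) = -3269539 + (11 - 1*(-205)) = -3269539 + (11 + 205) = -3269539 + 216 = -3269323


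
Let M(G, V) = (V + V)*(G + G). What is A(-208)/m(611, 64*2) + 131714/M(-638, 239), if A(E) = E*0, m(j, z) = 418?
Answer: -5987/27724 ≈ -0.21595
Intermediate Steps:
M(G, V) = 4*G*V (M(G, V) = (2*V)*(2*G) = 4*G*V)
A(E) = 0
A(-208)/m(611, 64*2) + 131714/M(-638, 239) = 0/418 + 131714/((4*(-638)*239)) = 0*(1/418) + 131714/(-609928) = 0 + 131714*(-1/609928) = 0 - 5987/27724 = -5987/27724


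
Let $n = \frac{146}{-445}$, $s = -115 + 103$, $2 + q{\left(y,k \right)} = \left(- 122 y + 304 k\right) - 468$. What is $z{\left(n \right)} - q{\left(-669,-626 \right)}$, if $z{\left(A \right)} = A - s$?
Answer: $\frac{48579614}{445} \approx 1.0917 \cdot 10^{5}$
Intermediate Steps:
$q{\left(y,k \right)} = -470 - 122 y + 304 k$ ($q{\left(y,k \right)} = -2 - \left(468 - 304 k + 122 y\right) = -470 - 122 y + 304 k$)
$s = -12$
$n = - \frac{146}{445}$ ($n = 146 \left(- \frac{1}{445}\right) = - \frac{146}{445} \approx -0.32809$)
$z{\left(A \right)} = 12 + A$ ($z{\left(A \right)} = A - -12 = A + 12 = 12 + A$)
$z{\left(n \right)} - q{\left(-669,-626 \right)} = \left(12 - \frac{146}{445}\right) - \left(-470 - -81618 + 304 \left(-626\right)\right) = \frac{5194}{445} - \left(-470 + 81618 - 190304\right) = \frac{5194}{445} - -109156 = \frac{5194}{445} + 109156 = \frac{48579614}{445}$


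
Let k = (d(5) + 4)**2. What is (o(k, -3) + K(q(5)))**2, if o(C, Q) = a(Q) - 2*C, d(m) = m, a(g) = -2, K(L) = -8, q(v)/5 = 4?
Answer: 29584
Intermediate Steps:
q(v) = 20 (q(v) = 5*4 = 20)
k = 81 (k = (5 + 4)**2 = 9**2 = 81)
o(C, Q) = -2 - 2*C
(o(k, -3) + K(q(5)))**2 = ((-2 - 2*81) - 8)**2 = ((-2 - 162) - 8)**2 = (-164 - 8)**2 = (-172)**2 = 29584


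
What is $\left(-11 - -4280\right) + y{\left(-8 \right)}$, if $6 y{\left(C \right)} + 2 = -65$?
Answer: $\frac{25547}{6} \approx 4257.8$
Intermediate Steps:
$y{\left(C \right)} = - \frac{67}{6}$ ($y{\left(C \right)} = - \frac{1}{3} + \frac{1}{6} \left(-65\right) = - \frac{1}{3} - \frac{65}{6} = - \frac{67}{6}$)
$\left(-11 - -4280\right) + y{\left(-8 \right)} = \left(-11 - -4280\right) - \frac{67}{6} = \left(-11 + 4280\right) - \frac{67}{6} = 4269 - \frac{67}{6} = \frac{25547}{6}$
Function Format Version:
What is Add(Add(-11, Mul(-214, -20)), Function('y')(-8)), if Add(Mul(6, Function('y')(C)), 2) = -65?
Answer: Rational(25547, 6) ≈ 4257.8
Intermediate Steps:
Function('y')(C) = Rational(-67, 6) (Function('y')(C) = Add(Rational(-1, 3), Mul(Rational(1, 6), -65)) = Add(Rational(-1, 3), Rational(-65, 6)) = Rational(-67, 6))
Add(Add(-11, Mul(-214, -20)), Function('y')(-8)) = Add(Add(-11, Mul(-214, -20)), Rational(-67, 6)) = Add(Add(-11, 4280), Rational(-67, 6)) = Add(4269, Rational(-67, 6)) = Rational(25547, 6)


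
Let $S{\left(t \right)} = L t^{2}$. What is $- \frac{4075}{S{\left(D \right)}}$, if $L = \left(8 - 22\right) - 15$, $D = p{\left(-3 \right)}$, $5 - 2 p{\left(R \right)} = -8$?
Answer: $\frac{16300}{4901} \approx 3.3259$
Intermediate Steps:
$p{\left(R \right)} = \frac{13}{2}$ ($p{\left(R \right)} = \frac{5}{2} - -4 = \frac{5}{2} + 4 = \frac{13}{2}$)
$D = \frac{13}{2} \approx 6.5$
$L = -29$ ($L = -14 - 15 = -29$)
$S{\left(t \right)} = - 29 t^{2}$
$- \frac{4075}{S{\left(D \right)}} = - \frac{4075}{\left(-29\right) \left(\frac{13}{2}\right)^{2}} = - \frac{4075}{\left(-29\right) \frac{169}{4}} = - \frac{4075}{- \frac{4901}{4}} = \left(-4075\right) \left(- \frac{4}{4901}\right) = \frac{16300}{4901}$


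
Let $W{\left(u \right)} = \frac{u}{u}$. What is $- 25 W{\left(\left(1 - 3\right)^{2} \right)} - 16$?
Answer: $-41$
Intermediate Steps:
$W{\left(u \right)} = 1$
$- 25 W{\left(\left(1 - 3\right)^{2} \right)} - 16 = \left(-25\right) 1 - 16 = -25 - 16 = -41$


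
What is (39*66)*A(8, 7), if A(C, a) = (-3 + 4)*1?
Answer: 2574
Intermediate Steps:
A(C, a) = 1 (A(C, a) = 1*1 = 1)
(39*66)*A(8, 7) = (39*66)*1 = 2574*1 = 2574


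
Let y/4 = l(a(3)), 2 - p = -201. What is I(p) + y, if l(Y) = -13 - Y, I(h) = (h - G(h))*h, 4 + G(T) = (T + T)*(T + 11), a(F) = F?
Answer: -17595495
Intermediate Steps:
p = 203 (p = 2 - 1*(-201) = 2 + 201 = 203)
G(T) = -4 + 2*T*(11 + T) (G(T) = -4 + (T + T)*(T + 11) = -4 + (2*T)*(11 + T) = -4 + 2*T*(11 + T))
I(h) = h*(4 - 21*h - 2*h²) (I(h) = (h - (-4 + 2*h² + 22*h))*h = (h + (4 - 22*h - 2*h²))*h = (4 - 21*h - 2*h²)*h = h*(4 - 21*h - 2*h²))
y = -64 (y = 4*(-13 - 1*3) = 4*(-13 - 3) = 4*(-16) = -64)
I(p) + y = 203*(4 - 21*203 - 2*203²) - 64 = 203*(4 - 4263 - 2*41209) - 64 = 203*(4 - 4263 - 82418) - 64 = 203*(-86677) - 64 = -17595431 - 64 = -17595495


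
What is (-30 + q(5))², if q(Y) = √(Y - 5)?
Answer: 900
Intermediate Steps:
q(Y) = √(-5 + Y)
(-30 + q(5))² = (-30 + √(-5 + 5))² = (-30 + √0)² = (-30 + 0)² = (-30)² = 900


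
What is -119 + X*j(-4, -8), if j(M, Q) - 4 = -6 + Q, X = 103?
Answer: -1149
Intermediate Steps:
j(M, Q) = -2 + Q (j(M, Q) = 4 + (-6 + Q) = -2 + Q)
-119 + X*j(-4, -8) = -119 + 103*(-2 - 8) = -119 + 103*(-10) = -119 - 1030 = -1149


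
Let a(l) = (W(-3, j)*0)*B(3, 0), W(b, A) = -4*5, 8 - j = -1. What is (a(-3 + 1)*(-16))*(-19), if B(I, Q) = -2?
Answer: 0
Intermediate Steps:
j = 9 (j = 8 - 1*(-1) = 8 + 1 = 9)
W(b, A) = -20
a(l) = 0 (a(l) = -20*0*(-2) = 0*(-2) = 0)
(a(-3 + 1)*(-16))*(-19) = (0*(-16))*(-19) = 0*(-19) = 0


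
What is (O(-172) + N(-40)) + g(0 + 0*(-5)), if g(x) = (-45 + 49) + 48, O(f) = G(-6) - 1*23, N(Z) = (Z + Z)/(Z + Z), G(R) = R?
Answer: 24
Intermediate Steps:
N(Z) = 1 (N(Z) = (2*Z)/((2*Z)) = (2*Z)*(1/(2*Z)) = 1)
O(f) = -29 (O(f) = -6 - 1*23 = -6 - 23 = -29)
g(x) = 52 (g(x) = 4 + 48 = 52)
(O(-172) + N(-40)) + g(0 + 0*(-5)) = (-29 + 1) + 52 = -28 + 52 = 24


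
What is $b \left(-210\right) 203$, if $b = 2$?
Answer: $-85260$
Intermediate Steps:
$b \left(-210\right) 203 = 2 \left(-210\right) 203 = \left(-420\right) 203 = -85260$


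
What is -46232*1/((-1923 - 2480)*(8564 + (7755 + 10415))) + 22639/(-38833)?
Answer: -1331518440111/2285512370533 ≈ -0.58259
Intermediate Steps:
-46232*1/((-1923 - 2480)*(8564 + (7755 + 10415))) + 22639/(-38833) = -46232*(-1/(4403*(8564 + 18170))) + 22639*(-1/38833) = -46232/((-4403*26734)) - 22639/38833 = -46232/(-117709802) - 22639/38833 = -46232*(-1/117709802) - 22639/38833 = 23116/58854901 - 22639/38833 = -1331518440111/2285512370533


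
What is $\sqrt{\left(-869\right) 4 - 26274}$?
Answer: $5 i \sqrt{1190} \approx 172.48 i$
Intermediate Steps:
$\sqrt{\left(-869\right) 4 - 26274} = \sqrt{-3476 - 26274} = \sqrt{-29750} = 5 i \sqrt{1190}$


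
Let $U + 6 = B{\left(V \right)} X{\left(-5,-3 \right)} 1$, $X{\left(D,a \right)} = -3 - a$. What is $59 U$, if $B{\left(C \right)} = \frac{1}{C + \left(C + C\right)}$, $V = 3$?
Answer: $-354$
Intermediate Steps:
$B{\left(C \right)} = \frac{1}{3 C}$ ($B{\left(C \right)} = \frac{1}{C + 2 C} = \frac{1}{3 C}$)
$U = -6$ ($U = -6 + \frac{1}{3 \cdot 3} \left(-3 - -3\right) 1 = -6 + \frac{1}{3} \cdot \frac{1}{3} \left(-3 + 3\right) 1 = -6 + \frac{1}{9} \cdot 0 \cdot 1 = -6 + 0 \cdot 1 = -6 + 0 = -6$)
$59 U = 59 \left(-6\right) = -354$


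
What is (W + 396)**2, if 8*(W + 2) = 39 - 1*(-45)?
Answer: 654481/4 ≈ 1.6362e+5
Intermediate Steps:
W = 17/2 (W = -2 + (39 - 1*(-45))/8 = -2 + (39 + 45)/8 = -2 + (1/8)*84 = -2 + 21/2 = 17/2 ≈ 8.5000)
(W + 396)**2 = (17/2 + 396)**2 = (809/2)**2 = 654481/4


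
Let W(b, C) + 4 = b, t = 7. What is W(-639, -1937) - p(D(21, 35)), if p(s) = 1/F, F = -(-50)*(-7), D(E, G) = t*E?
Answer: -225049/350 ≈ -643.00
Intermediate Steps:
W(b, C) = -4 + b
D(E, G) = 7*E
F = -350 (F = -1*350 = -350)
p(s) = -1/350 (p(s) = 1/(-350) = -1/350)
W(-639, -1937) - p(D(21, 35)) = (-4 - 639) - 1*(-1/350) = -643 + 1/350 = -225049/350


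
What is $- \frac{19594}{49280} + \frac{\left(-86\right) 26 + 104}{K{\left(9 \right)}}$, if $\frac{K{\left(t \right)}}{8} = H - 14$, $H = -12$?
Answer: $\frac{242763}{24640} \approx 9.8524$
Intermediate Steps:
$K{\left(t \right)} = -208$ ($K{\left(t \right)} = 8 \left(-12 - 14\right) = 8 \left(-26\right) = -208$)
$- \frac{19594}{49280} + \frac{\left(-86\right) 26 + 104}{K{\left(9 \right)}} = - \frac{19594}{49280} + \frac{\left(-86\right) 26 + 104}{-208} = \left(-19594\right) \frac{1}{49280} + \left(-2236 + 104\right) \left(- \frac{1}{208}\right) = - \frac{9797}{24640} - - \frac{41}{4} = - \frac{9797}{24640} + \frac{41}{4} = \frac{242763}{24640}$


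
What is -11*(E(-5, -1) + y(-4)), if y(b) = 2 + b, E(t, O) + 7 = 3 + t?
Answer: 121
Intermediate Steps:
E(t, O) = -4 + t (E(t, O) = -7 + (3 + t) = -4 + t)
-11*(E(-5, -1) + y(-4)) = -11*((-4 - 5) + (2 - 4)) = -11*(-9 - 2) = -11*(-11) = 121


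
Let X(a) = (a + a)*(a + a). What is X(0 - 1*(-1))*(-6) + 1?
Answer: -23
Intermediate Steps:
X(a) = 4*a² (X(a) = (2*a)*(2*a) = 4*a²)
X(0 - 1*(-1))*(-6) + 1 = (4*(0 - 1*(-1))²)*(-6) + 1 = (4*(0 + 1)²)*(-6) + 1 = (4*1²)*(-6) + 1 = (4*1)*(-6) + 1 = 4*(-6) + 1 = -24 + 1 = -23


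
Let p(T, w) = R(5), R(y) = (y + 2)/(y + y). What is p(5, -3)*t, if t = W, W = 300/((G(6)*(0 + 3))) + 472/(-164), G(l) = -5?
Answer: -3283/205 ≈ -16.015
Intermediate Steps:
R(y) = (2 + y)/(2*y) (R(y) = (2 + y)/((2*y)) = (2 + y)*(1/(2*y)) = (2 + y)/(2*y))
p(T, w) = 7/10 (p(T, w) = (½)*(2 + 5)/5 = (½)*(⅕)*7 = 7/10)
W = -938/41 (W = 300/((-5*(0 + 3))) + 472/(-164) = 300/((-5*3)) + 472*(-1/164) = 300/(-15) - 118/41 = 300*(-1/15) - 118/41 = -20 - 118/41 = -938/41 ≈ -22.878)
t = -938/41 ≈ -22.878
p(5, -3)*t = (7/10)*(-938/41) = -3283/205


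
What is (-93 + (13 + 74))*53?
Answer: -318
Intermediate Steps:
(-93 + (13 + 74))*53 = (-93 + 87)*53 = -6*53 = -318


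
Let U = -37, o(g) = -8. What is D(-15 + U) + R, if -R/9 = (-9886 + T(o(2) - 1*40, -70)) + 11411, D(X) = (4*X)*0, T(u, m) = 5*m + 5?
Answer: -10620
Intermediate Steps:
T(u, m) = 5 + 5*m
D(X) = 0
R = -10620 (R = -9*((-9886 + (5 + 5*(-70))) + 11411) = -9*((-9886 + (5 - 350)) + 11411) = -9*((-9886 - 345) + 11411) = -9*(-10231 + 11411) = -9*1180 = -10620)
D(-15 + U) + R = 0 - 10620 = -10620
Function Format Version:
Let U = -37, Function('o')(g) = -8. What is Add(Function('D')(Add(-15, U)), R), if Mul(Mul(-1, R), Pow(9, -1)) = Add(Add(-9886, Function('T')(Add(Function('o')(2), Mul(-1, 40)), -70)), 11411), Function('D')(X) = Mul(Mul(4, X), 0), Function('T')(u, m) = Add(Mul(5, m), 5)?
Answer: -10620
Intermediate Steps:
Function('T')(u, m) = Add(5, Mul(5, m))
Function('D')(X) = 0
R = -10620 (R = Mul(-9, Add(Add(-9886, Add(5, Mul(5, -70))), 11411)) = Mul(-9, Add(Add(-9886, Add(5, -350)), 11411)) = Mul(-9, Add(Add(-9886, -345), 11411)) = Mul(-9, Add(-10231, 11411)) = Mul(-9, 1180) = -10620)
Add(Function('D')(Add(-15, U)), R) = Add(0, -10620) = -10620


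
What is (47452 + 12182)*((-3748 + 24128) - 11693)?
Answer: 518040558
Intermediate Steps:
(47452 + 12182)*((-3748 + 24128) - 11693) = 59634*(20380 - 11693) = 59634*8687 = 518040558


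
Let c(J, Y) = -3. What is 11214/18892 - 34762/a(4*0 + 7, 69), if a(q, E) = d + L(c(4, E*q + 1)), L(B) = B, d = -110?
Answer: 328995443/1067398 ≈ 308.22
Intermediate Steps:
a(q, E) = -113 (a(q, E) = -110 - 3 = -113)
11214/18892 - 34762/a(4*0 + 7, 69) = 11214/18892 - 34762/(-113) = 11214*(1/18892) - 34762*(-1/113) = 5607/9446 + 34762/113 = 328995443/1067398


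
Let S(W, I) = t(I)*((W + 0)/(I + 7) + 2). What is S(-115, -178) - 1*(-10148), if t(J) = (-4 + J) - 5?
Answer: 1649849/171 ≈ 9648.2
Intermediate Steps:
t(J) = -9 + J
S(W, I) = (-9 + I)*(2 + W/(7 + I)) (S(W, I) = (-9 + I)*((W + 0)/(I + 7) + 2) = (-9 + I)*(W/(7 + I) + 2) = (-9 + I)*(2 + W/(7 + I)))
S(-115, -178) - 1*(-10148) = (-9 - 178)*(14 - 115 + 2*(-178))/(7 - 178) - 1*(-10148) = -187*(14 - 115 - 356)/(-171) + 10148 = -1/171*(-187)*(-457) + 10148 = -85459/171 + 10148 = 1649849/171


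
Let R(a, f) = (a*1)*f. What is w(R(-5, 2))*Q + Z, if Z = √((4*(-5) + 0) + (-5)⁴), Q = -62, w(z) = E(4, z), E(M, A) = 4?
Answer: -248 + 11*√5 ≈ -223.40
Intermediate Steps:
R(a, f) = a*f
w(z) = 4
Z = 11*√5 (Z = √((-20 + 0) + 625) = √(-20 + 625) = √605 = 11*√5 ≈ 24.597)
w(R(-5, 2))*Q + Z = 4*(-62) + 11*√5 = -248 + 11*√5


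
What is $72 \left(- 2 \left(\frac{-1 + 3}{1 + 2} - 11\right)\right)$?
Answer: $1488$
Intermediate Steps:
$72 \left(- 2 \left(\frac{-1 + 3}{1 + 2} - 11\right)\right) = 72 \left(- 2 \left(\frac{2}{3} - 11\right)\right) = 72 \left(\left(-2\right) \left(- \frac{31}{3}\right)\right) = 72 \cdot \frac{62}{3} = 1488$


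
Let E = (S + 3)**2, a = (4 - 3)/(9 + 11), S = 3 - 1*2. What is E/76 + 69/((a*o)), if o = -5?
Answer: -5240/19 ≈ -275.79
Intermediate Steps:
S = 1 (S = 3 - 2 = 1)
a = 1/20 ≈ 0.050000
E = 16 (E = (1 + 3)**2 = 4**2 = 16)
E/76 + 69/((a*o)) = 16/76 + 69/(((1/20)*(-5))) = 16*(1/76) + 69/(-1/4) = 4/19 + 69*(-4) = 4/19 - 276 = -5240/19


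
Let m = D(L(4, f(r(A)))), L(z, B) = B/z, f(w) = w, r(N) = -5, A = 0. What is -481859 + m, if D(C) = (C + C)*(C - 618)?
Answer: -3842487/8 ≈ -4.8031e+5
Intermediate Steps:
D(C) = 2*C*(-618 + C) (D(C) = (2*C)*(-618 + C) = 2*C*(-618 + C))
m = 12385/8 (m = 2*(-5/4)*(-618 - 5/4) = 2*(-5/4)*(-2477/4) = 12385/8 ≈ 1548.1)
-481859 + m = -481859 + 12385/8 = -3842487/8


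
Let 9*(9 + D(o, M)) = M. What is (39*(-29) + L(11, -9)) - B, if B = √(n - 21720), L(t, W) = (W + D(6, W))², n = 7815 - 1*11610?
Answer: -770 - 27*I*√35 ≈ -770.0 - 159.73*I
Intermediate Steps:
D(o, M) = -9 + M/9
n = -3795 (n = 7815 - 11610 = -3795)
L(t, W) = (-9 + 10*W/9)² (L(t, W) = (W + (-9 + W/9))² = (-9 + 10*W/9)²)
B = 27*I*√35 (B = √(-3795 - 21720) = √(-25515) = 27*I*√35 ≈ 159.73*I)
(39*(-29) + L(11, -9)) - B = (39*(-29) + (-81 + 10*(-9))²/81) - 27*I*√35 = (-1131 + (-81 - 90)²/81) - 27*I*√35 = (-1131 + (1/81)*(-171)²) - 27*I*√35 = (-1131 + (1/81)*29241) - 27*I*√35 = (-1131 + 361) - 27*I*√35 = -770 - 27*I*√35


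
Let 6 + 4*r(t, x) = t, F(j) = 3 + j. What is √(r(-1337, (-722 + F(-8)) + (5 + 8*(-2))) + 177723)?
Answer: √709549/2 ≈ 421.17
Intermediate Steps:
r(t, x) = -3/2 + t/4
√(r(-1337, (-722 + F(-8)) + (5 + 8*(-2))) + 177723) = √((-3/2 + (¼)*(-1337)) + 177723) = √((-3/2 - 1337/4) + 177723) = √(-1343/4 + 177723) = √(709549/4) = √709549/2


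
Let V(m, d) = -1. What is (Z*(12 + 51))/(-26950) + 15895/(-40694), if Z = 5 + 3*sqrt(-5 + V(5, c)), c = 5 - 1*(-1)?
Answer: -3151349/7833595 - 27*I*sqrt(6)/3850 ≈ -0.40229 - 0.017178*I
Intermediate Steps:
c = 6 (c = 5 + 1 = 6)
Z = 5 + 3*I*sqrt(6) (Z = 5 + 3*sqrt(-5 - 1) = 5 + 3*sqrt(-6) = 5 + 3*(I*sqrt(6)) = 5 + 3*I*sqrt(6) ≈ 5.0 + 7.3485*I)
(Z*(12 + 51))/(-26950) + 15895/(-40694) = ((5 + 3*I*sqrt(6))*(12 + 51))/(-26950) + 15895/(-40694) = ((5 + 3*I*sqrt(6))*63)*(-1/26950) + 15895*(-1/40694) = (315 + 189*I*sqrt(6))*(-1/26950) - 15895/40694 = (-9/770 - 27*I*sqrt(6)/3850) - 15895/40694 = -3151349/7833595 - 27*I*sqrt(6)/3850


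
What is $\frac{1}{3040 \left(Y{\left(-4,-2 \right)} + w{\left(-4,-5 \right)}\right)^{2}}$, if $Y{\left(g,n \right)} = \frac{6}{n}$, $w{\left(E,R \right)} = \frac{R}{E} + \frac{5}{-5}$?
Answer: $\frac{1}{22990} \approx 4.3497 \cdot 10^{-5}$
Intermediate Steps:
$w{\left(E,R \right)} = -1 + \frac{R}{E}$ ($w{\left(E,R \right)} = \frac{R}{E} + 5 \left(- \frac{1}{5}\right) = \frac{R}{E} - 1 = -1 + \frac{R}{E}$)
$\frac{1}{3040 \left(Y{\left(-4,-2 \right)} + w{\left(-4,-5 \right)}\right)^{2}} = \frac{1}{3040 \left(\frac{6}{-2} + \frac{-5 - -4}{-4}\right)^{2}} = \frac{1}{3040 \left(6 \left(- \frac{1}{2}\right) - \frac{-5 + 4}{4}\right)^{2}} = \frac{1}{3040 \left(-3 - - \frac{1}{4}\right)^{2}} = \frac{1}{3040 \left(-3 + \frac{1}{4}\right)^{2}} = \frac{1}{3040 \left(- \frac{11}{4}\right)^{2}} = \frac{1}{3040 \cdot \frac{121}{16}} = \frac{1}{22990}$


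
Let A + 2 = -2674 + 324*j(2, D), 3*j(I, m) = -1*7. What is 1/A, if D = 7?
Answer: -1/3432 ≈ -0.00029138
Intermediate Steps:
j(I, m) = -7/3 (j(I, m) = (-1*7)/3 = (⅓)*(-7) = -7/3)
A = -3432 (A = -2 + (-2674 + 324*(-7/3)) = -2 + (-2674 - 756) = -2 - 3430 = -3432)
1/A = 1/(-3432) = -1/3432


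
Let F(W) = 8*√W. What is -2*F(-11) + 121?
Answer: 121 - 16*I*√11 ≈ 121.0 - 53.066*I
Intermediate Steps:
-2*F(-11) + 121 = -16*√(-11) + 121 = -16*I*√11 + 121 = 121 - 16*I*√11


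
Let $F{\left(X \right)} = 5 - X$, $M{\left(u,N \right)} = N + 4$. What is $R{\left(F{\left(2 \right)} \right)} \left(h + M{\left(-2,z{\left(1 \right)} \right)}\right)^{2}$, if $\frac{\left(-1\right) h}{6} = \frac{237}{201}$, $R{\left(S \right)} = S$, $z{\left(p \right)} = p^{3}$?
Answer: $\frac{57963}{4489} \approx 12.912$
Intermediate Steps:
$M{\left(u,N \right)} = 4 + N$
$h = - \frac{474}{67}$ ($h = - 6 \cdot \frac{237}{201} = - 6 \cdot 237 \cdot \frac{1}{201} = \left(-6\right) \frac{79}{67} = - \frac{474}{67} \approx -7.0746$)
$R{\left(F{\left(2 \right)} \right)} \left(h + M{\left(-2,z{\left(1 \right)} \right)}\right)^{2} = \left(5 - 2\right) \left(- \frac{474}{67} + \left(4 + 1^{3}\right)\right)^{2} = \left(5 - 2\right) \left(- \frac{474}{67} + \left(4 + 1\right)\right)^{2} = 3 \left(- \frac{474}{67} + 5\right)^{2} = 3 \left(- \frac{139}{67}\right)^{2} = 3 \cdot \frac{19321}{4489} = \frac{57963}{4489}$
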